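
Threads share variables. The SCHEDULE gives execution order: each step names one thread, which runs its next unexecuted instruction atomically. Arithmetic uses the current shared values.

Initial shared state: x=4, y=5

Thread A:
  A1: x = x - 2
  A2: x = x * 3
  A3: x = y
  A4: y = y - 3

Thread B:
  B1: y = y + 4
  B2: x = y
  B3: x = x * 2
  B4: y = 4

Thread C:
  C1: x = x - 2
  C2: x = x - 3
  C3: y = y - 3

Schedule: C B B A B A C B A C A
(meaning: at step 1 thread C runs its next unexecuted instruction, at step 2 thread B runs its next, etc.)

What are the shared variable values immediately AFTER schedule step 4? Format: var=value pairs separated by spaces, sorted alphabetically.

Answer: x=7 y=9

Derivation:
Step 1: thread C executes C1 (x = x - 2). Shared: x=2 y=5. PCs: A@0 B@0 C@1
Step 2: thread B executes B1 (y = y + 4). Shared: x=2 y=9. PCs: A@0 B@1 C@1
Step 3: thread B executes B2 (x = y). Shared: x=9 y=9. PCs: A@0 B@2 C@1
Step 4: thread A executes A1 (x = x - 2). Shared: x=7 y=9. PCs: A@1 B@2 C@1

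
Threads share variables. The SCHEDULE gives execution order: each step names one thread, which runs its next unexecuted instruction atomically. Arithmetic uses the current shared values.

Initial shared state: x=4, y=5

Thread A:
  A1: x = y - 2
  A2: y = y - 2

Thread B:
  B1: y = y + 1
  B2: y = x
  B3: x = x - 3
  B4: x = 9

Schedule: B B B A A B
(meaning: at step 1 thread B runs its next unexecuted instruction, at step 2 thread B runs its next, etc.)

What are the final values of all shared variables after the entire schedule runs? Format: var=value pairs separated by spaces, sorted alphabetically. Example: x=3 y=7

Answer: x=9 y=2

Derivation:
Step 1: thread B executes B1 (y = y + 1). Shared: x=4 y=6. PCs: A@0 B@1
Step 2: thread B executes B2 (y = x). Shared: x=4 y=4. PCs: A@0 B@2
Step 3: thread B executes B3 (x = x - 3). Shared: x=1 y=4. PCs: A@0 B@3
Step 4: thread A executes A1 (x = y - 2). Shared: x=2 y=4. PCs: A@1 B@3
Step 5: thread A executes A2 (y = y - 2). Shared: x=2 y=2. PCs: A@2 B@3
Step 6: thread B executes B4 (x = 9). Shared: x=9 y=2. PCs: A@2 B@4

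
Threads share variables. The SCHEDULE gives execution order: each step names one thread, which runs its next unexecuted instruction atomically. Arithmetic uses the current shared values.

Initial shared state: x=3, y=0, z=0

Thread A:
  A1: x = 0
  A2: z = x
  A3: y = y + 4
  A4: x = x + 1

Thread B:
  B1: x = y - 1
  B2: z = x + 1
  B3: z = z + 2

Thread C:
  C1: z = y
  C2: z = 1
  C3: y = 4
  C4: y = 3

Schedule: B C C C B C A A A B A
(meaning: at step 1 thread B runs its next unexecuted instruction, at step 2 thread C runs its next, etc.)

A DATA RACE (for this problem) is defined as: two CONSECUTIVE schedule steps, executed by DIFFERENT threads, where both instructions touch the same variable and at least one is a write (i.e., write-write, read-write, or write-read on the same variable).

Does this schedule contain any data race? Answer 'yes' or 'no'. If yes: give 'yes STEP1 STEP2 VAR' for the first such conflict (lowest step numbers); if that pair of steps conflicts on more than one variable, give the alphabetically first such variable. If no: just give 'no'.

Steps 1,2: B(r=y,w=x) vs C(r=y,w=z). No conflict.
Steps 2,3: same thread (C). No race.
Steps 3,4: same thread (C). No race.
Steps 4,5: C(r=-,w=y) vs B(r=x,w=z). No conflict.
Steps 5,6: B(r=x,w=z) vs C(r=-,w=y). No conflict.
Steps 6,7: C(r=-,w=y) vs A(r=-,w=x). No conflict.
Steps 7,8: same thread (A). No race.
Steps 8,9: same thread (A). No race.
Steps 9,10: A(r=y,w=y) vs B(r=z,w=z). No conflict.
Steps 10,11: B(r=z,w=z) vs A(r=x,w=x). No conflict.

Answer: no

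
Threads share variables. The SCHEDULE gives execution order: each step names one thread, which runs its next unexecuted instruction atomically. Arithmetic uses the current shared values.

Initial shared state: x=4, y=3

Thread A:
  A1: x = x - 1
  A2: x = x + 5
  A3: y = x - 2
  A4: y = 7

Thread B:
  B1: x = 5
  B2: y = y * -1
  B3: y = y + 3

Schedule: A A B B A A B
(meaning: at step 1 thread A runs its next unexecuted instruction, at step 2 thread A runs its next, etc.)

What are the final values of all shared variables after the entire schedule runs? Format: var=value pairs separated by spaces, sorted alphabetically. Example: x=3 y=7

Answer: x=5 y=10

Derivation:
Step 1: thread A executes A1 (x = x - 1). Shared: x=3 y=3. PCs: A@1 B@0
Step 2: thread A executes A2 (x = x + 5). Shared: x=8 y=3. PCs: A@2 B@0
Step 3: thread B executes B1 (x = 5). Shared: x=5 y=3. PCs: A@2 B@1
Step 4: thread B executes B2 (y = y * -1). Shared: x=5 y=-3. PCs: A@2 B@2
Step 5: thread A executes A3 (y = x - 2). Shared: x=5 y=3. PCs: A@3 B@2
Step 6: thread A executes A4 (y = 7). Shared: x=5 y=7. PCs: A@4 B@2
Step 7: thread B executes B3 (y = y + 3). Shared: x=5 y=10. PCs: A@4 B@3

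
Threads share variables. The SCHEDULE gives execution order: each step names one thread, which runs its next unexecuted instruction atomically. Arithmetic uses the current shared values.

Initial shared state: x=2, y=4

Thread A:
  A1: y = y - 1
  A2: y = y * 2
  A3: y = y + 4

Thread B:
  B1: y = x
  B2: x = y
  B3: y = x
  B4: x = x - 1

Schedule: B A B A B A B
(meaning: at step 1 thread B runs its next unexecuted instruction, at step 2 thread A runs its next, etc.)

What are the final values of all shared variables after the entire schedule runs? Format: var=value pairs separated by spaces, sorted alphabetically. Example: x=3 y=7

Answer: x=0 y=5

Derivation:
Step 1: thread B executes B1 (y = x). Shared: x=2 y=2. PCs: A@0 B@1
Step 2: thread A executes A1 (y = y - 1). Shared: x=2 y=1. PCs: A@1 B@1
Step 3: thread B executes B2 (x = y). Shared: x=1 y=1. PCs: A@1 B@2
Step 4: thread A executes A2 (y = y * 2). Shared: x=1 y=2. PCs: A@2 B@2
Step 5: thread B executes B3 (y = x). Shared: x=1 y=1. PCs: A@2 B@3
Step 6: thread A executes A3 (y = y + 4). Shared: x=1 y=5. PCs: A@3 B@3
Step 7: thread B executes B4 (x = x - 1). Shared: x=0 y=5. PCs: A@3 B@4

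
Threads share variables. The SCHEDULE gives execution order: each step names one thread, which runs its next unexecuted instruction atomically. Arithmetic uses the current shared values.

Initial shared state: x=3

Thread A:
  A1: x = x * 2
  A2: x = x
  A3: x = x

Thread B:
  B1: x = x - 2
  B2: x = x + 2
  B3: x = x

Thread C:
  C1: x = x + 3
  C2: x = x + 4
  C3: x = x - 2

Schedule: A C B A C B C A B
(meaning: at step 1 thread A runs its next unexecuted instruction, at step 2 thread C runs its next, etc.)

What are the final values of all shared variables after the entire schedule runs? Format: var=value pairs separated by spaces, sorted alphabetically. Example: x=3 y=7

Step 1: thread A executes A1 (x = x * 2). Shared: x=6. PCs: A@1 B@0 C@0
Step 2: thread C executes C1 (x = x + 3). Shared: x=9. PCs: A@1 B@0 C@1
Step 3: thread B executes B1 (x = x - 2). Shared: x=7. PCs: A@1 B@1 C@1
Step 4: thread A executes A2 (x = x). Shared: x=7. PCs: A@2 B@1 C@1
Step 5: thread C executes C2 (x = x + 4). Shared: x=11. PCs: A@2 B@1 C@2
Step 6: thread B executes B2 (x = x + 2). Shared: x=13. PCs: A@2 B@2 C@2
Step 7: thread C executes C3 (x = x - 2). Shared: x=11. PCs: A@2 B@2 C@3
Step 8: thread A executes A3 (x = x). Shared: x=11. PCs: A@3 B@2 C@3
Step 9: thread B executes B3 (x = x). Shared: x=11. PCs: A@3 B@3 C@3

Answer: x=11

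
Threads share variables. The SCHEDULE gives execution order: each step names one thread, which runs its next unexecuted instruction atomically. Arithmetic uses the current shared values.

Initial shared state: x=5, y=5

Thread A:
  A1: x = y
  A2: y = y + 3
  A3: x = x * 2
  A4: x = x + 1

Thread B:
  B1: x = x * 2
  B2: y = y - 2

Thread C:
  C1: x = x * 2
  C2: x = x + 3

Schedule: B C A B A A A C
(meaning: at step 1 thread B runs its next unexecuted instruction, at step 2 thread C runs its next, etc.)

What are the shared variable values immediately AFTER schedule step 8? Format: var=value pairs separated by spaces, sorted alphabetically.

Answer: x=14 y=6

Derivation:
Step 1: thread B executes B1 (x = x * 2). Shared: x=10 y=5. PCs: A@0 B@1 C@0
Step 2: thread C executes C1 (x = x * 2). Shared: x=20 y=5. PCs: A@0 B@1 C@1
Step 3: thread A executes A1 (x = y). Shared: x=5 y=5. PCs: A@1 B@1 C@1
Step 4: thread B executes B2 (y = y - 2). Shared: x=5 y=3. PCs: A@1 B@2 C@1
Step 5: thread A executes A2 (y = y + 3). Shared: x=5 y=6. PCs: A@2 B@2 C@1
Step 6: thread A executes A3 (x = x * 2). Shared: x=10 y=6. PCs: A@3 B@2 C@1
Step 7: thread A executes A4 (x = x + 1). Shared: x=11 y=6. PCs: A@4 B@2 C@1
Step 8: thread C executes C2 (x = x + 3). Shared: x=14 y=6. PCs: A@4 B@2 C@2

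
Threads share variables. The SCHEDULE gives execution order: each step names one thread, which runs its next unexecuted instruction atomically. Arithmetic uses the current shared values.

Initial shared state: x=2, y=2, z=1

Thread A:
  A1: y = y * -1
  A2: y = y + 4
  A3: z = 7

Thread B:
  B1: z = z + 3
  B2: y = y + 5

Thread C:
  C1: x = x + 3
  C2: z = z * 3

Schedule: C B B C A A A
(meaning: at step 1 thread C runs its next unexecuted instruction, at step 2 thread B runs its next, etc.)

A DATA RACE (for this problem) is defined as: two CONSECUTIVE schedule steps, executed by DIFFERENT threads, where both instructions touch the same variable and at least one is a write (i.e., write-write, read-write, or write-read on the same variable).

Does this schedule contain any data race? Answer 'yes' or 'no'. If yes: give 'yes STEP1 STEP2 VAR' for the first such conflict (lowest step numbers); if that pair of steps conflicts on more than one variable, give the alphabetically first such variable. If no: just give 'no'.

Steps 1,2: C(r=x,w=x) vs B(r=z,w=z). No conflict.
Steps 2,3: same thread (B). No race.
Steps 3,4: B(r=y,w=y) vs C(r=z,w=z). No conflict.
Steps 4,5: C(r=z,w=z) vs A(r=y,w=y). No conflict.
Steps 5,6: same thread (A). No race.
Steps 6,7: same thread (A). No race.

Answer: no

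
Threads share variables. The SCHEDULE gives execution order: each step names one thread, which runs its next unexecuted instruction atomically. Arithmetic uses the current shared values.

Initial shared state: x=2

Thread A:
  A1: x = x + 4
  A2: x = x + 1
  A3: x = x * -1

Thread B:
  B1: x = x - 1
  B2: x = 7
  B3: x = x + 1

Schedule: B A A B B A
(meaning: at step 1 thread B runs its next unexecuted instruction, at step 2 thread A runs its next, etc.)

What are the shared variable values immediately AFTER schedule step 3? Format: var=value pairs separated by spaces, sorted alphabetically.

Answer: x=6

Derivation:
Step 1: thread B executes B1 (x = x - 1). Shared: x=1. PCs: A@0 B@1
Step 2: thread A executes A1 (x = x + 4). Shared: x=5. PCs: A@1 B@1
Step 3: thread A executes A2 (x = x + 1). Shared: x=6. PCs: A@2 B@1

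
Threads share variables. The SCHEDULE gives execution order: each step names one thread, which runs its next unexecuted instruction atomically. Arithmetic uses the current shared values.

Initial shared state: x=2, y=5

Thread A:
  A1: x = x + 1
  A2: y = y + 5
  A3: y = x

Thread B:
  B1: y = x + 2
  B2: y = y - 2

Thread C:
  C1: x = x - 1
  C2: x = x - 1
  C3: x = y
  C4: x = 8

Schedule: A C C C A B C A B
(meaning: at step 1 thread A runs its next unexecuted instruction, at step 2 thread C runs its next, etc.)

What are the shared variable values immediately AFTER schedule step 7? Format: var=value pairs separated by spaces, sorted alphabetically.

Answer: x=8 y=7

Derivation:
Step 1: thread A executes A1 (x = x + 1). Shared: x=3 y=5. PCs: A@1 B@0 C@0
Step 2: thread C executes C1 (x = x - 1). Shared: x=2 y=5. PCs: A@1 B@0 C@1
Step 3: thread C executes C2 (x = x - 1). Shared: x=1 y=5. PCs: A@1 B@0 C@2
Step 4: thread C executes C3 (x = y). Shared: x=5 y=5. PCs: A@1 B@0 C@3
Step 5: thread A executes A2 (y = y + 5). Shared: x=5 y=10. PCs: A@2 B@0 C@3
Step 6: thread B executes B1 (y = x + 2). Shared: x=5 y=7. PCs: A@2 B@1 C@3
Step 7: thread C executes C4 (x = 8). Shared: x=8 y=7. PCs: A@2 B@1 C@4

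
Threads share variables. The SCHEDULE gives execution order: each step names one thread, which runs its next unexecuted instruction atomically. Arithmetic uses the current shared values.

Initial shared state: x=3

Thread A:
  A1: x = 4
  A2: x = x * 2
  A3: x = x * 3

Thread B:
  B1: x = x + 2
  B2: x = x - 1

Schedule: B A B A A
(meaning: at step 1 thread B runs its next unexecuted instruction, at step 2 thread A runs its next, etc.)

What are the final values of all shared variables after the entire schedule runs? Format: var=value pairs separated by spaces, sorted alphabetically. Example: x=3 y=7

Answer: x=18

Derivation:
Step 1: thread B executes B1 (x = x + 2). Shared: x=5. PCs: A@0 B@1
Step 2: thread A executes A1 (x = 4). Shared: x=4. PCs: A@1 B@1
Step 3: thread B executes B2 (x = x - 1). Shared: x=3. PCs: A@1 B@2
Step 4: thread A executes A2 (x = x * 2). Shared: x=6. PCs: A@2 B@2
Step 5: thread A executes A3 (x = x * 3). Shared: x=18. PCs: A@3 B@2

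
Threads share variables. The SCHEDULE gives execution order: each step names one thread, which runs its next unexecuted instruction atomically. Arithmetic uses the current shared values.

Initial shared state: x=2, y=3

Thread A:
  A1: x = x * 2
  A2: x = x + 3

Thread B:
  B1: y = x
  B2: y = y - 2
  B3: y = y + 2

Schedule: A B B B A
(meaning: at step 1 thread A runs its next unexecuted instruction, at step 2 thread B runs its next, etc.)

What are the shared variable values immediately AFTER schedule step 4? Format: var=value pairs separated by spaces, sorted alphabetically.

Answer: x=4 y=4

Derivation:
Step 1: thread A executes A1 (x = x * 2). Shared: x=4 y=3. PCs: A@1 B@0
Step 2: thread B executes B1 (y = x). Shared: x=4 y=4. PCs: A@1 B@1
Step 3: thread B executes B2 (y = y - 2). Shared: x=4 y=2. PCs: A@1 B@2
Step 4: thread B executes B3 (y = y + 2). Shared: x=4 y=4. PCs: A@1 B@3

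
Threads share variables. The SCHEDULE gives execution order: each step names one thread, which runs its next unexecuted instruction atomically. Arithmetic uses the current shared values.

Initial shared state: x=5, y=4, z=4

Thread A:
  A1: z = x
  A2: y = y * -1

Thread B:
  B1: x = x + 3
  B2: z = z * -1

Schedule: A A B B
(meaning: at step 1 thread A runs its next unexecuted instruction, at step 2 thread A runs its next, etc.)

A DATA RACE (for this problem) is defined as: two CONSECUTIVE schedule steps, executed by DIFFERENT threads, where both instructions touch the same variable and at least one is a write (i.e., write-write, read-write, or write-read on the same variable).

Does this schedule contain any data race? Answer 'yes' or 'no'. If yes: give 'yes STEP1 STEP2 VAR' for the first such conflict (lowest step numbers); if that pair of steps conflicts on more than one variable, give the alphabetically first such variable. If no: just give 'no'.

Steps 1,2: same thread (A). No race.
Steps 2,3: A(r=y,w=y) vs B(r=x,w=x). No conflict.
Steps 3,4: same thread (B). No race.

Answer: no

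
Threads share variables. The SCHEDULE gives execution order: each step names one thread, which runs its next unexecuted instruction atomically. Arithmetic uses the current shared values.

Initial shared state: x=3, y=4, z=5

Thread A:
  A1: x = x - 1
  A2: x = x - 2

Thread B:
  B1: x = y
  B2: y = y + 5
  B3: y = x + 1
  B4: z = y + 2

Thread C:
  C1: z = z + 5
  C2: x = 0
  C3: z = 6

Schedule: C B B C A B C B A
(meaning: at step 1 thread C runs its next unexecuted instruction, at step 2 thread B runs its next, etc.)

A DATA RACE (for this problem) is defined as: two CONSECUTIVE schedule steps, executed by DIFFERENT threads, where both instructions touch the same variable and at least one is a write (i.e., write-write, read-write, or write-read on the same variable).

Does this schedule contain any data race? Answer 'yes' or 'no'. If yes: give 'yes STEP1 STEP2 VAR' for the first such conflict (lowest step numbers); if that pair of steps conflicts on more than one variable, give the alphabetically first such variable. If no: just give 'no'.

Steps 1,2: C(r=z,w=z) vs B(r=y,w=x). No conflict.
Steps 2,3: same thread (B). No race.
Steps 3,4: B(r=y,w=y) vs C(r=-,w=x). No conflict.
Steps 4,5: C(x = 0) vs A(x = x - 1). RACE on x (W-W).
Steps 5,6: A(x = x - 1) vs B(y = x + 1). RACE on x (W-R).
Steps 6,7: B(r=x,w=y) vs C(r=-,w=z). No conflict.
Steps 7,8: C(z = 6) vs B(z = y + 2). RACE on z (W-W).
Steps 8,9: B(r=y,w=z) vs A(r=x,w=x). No conflict.
First conflict at steps 4,5.

Answer: yes 4 5 x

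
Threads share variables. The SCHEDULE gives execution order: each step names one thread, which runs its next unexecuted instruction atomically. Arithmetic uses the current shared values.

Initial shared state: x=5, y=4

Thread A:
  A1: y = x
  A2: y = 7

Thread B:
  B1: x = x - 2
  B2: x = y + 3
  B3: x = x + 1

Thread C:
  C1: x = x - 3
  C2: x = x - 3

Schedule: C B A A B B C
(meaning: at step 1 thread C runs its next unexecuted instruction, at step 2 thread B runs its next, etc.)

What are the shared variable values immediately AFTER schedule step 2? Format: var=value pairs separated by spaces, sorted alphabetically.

Step 1: thread C executes C1 (x = x - 3). Shared: x=2 y=4. PCs: A@0 B@0 C@1
Step 2: thread B executes B1 (x = x - 2). Shared: x=0 y=4. PCs: A@0 B@1 C@1

Answer: x=0 y=4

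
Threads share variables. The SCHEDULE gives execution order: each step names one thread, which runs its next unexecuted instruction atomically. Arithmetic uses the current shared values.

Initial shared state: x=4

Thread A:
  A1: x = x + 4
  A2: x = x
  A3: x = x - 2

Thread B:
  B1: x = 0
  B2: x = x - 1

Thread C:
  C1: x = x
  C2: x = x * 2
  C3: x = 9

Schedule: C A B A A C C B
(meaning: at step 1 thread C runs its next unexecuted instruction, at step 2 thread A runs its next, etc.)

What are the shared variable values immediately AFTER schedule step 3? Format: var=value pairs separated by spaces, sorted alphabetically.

Answer: x=0

Derivation:
Step 1: thread C executes C1 (x = x). Shared: x=4. PCs: A@0 B@0 C@1
Step 2: thread A executes A1 (x = x + 4). Shared: x=8. PCs: A@1 B@0 C@1
Step 3: thread B executes B1 (x = 0). Shared: x=0. PCs: A@1 B@1 C@1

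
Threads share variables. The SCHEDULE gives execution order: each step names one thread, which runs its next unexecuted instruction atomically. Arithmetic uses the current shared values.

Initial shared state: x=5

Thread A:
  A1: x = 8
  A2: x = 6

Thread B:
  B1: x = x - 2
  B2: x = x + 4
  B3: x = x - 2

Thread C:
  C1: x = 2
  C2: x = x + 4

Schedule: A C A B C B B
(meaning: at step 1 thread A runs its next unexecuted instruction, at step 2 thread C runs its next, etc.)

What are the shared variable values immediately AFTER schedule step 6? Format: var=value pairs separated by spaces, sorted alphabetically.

Answer: x=12

Derivation:
Step 1: thread A executes A1 (x = 8). Shared: x=8. PCs: A@1 B@0 C@0
Step 2: thread C executes C1 (x = 2). Shared: x=2. PCs: A@1 B@0 C@1
Step 3: thread A executes A2 (x = 6). Shared: x=6. PCs: A@2 B@0 C@1
Step 4: thread B executes B1 (x = x - 2). Shared: x=4. PCs: A@2 B@1 C@1
Step 5: thread C executes C2 (x = x + 4). Shared: x=8. PCs: A@2 B@1 C@2
Step 6: thread B executes B2 (x = x + 4). Shared: x=12. PCs: A@2 B@2 C@2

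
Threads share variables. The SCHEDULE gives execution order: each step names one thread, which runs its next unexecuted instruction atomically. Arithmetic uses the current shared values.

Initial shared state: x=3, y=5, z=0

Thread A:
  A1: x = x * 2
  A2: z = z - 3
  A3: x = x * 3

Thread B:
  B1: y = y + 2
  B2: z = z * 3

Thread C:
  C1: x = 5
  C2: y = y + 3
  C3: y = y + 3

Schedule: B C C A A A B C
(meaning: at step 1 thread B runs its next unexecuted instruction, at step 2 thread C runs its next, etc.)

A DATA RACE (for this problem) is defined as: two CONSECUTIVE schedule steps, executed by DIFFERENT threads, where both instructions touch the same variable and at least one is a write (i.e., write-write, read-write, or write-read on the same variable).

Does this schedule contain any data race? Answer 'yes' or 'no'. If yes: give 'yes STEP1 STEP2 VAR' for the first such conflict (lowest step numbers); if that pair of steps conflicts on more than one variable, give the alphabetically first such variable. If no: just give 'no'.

Answer: no

Derivation:
Steps 1,2: B(r=y,w=y) vs C(r=-,w=x). No conflict.
Steps 2,3: same thread (C). No race.
Steps 3,4: C(r=y,w=y) vs A(r=x,w=x). No conflict.
Steps 4,5: same thread (A). No race.
Steps 5,6: same thread (A). No race.
Steps 6,7: A(r=x,w=x) vs B(r=z,w=z). No conflict.
Steps 7,8: B(r=z,w=z) vs C(r=y,w=y). No conflict.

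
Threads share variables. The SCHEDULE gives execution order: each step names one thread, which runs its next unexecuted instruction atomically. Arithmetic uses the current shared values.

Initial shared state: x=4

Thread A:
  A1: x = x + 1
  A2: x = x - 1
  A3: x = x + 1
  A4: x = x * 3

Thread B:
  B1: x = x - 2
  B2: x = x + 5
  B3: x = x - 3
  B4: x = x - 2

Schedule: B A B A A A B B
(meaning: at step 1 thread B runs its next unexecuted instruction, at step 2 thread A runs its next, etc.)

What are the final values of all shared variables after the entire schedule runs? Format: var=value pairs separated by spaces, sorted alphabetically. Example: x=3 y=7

Answer: x=19

Derivation:
Step 1: thread B executes B1 (x = x - 2). Shared: x=2. PCs: A@0 B@1
Step 2: thread A executes A1 (x = x + 1). Shared: x=3. PCs: A@1 B@1
Step 3: thread B executes B2 (x = x + 5). Shared: x=8. PCs: A@1 B@2
Step 4: thread A executes A2 (x = x - 1). Shared: x=7. PCs: A@2 B@2
Step 5: thread A executes A3 (x = x + 1). Shared: x=8. PCs: A@3 B@2
Step 6: thread A executes A4 (x = x * 3). Shared: x=24. PCs: A@4 B@2
Step 7: thread B executes B3 (x = x - 3). Shared: x=21. PCs: A@4 B@3
Step 8: thread B executes B4 (x = x - 2). Shared: x=19. PCs: A@4 B@4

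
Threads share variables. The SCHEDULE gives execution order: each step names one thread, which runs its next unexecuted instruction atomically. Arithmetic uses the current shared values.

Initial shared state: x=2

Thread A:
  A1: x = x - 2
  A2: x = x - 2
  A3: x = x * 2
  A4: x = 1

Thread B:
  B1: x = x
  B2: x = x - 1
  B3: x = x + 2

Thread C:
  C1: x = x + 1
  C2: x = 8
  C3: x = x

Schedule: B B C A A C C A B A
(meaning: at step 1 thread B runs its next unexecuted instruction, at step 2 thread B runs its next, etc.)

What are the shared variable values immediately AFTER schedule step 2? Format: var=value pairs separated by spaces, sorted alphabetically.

Step 1: thread B executes B1 (x = x). Shared: x=2. PCs: A@0 B@1 C@0
Step 2: thread B executes B2 (x = x - 1). Shared: x=1. PCs: A@0 B@2 C@0

Answer: x=1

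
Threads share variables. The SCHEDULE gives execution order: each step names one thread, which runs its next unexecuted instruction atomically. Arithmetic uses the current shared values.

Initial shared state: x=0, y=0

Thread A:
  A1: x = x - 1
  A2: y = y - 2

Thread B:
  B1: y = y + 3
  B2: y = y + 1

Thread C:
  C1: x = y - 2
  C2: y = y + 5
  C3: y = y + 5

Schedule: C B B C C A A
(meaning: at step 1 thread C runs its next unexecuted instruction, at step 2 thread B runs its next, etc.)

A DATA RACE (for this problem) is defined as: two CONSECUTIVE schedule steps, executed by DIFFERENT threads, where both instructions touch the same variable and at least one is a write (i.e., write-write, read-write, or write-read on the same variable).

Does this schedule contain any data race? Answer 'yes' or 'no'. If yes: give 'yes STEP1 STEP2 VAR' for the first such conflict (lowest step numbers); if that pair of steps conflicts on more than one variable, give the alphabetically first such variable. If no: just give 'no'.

Answer: yes 1 2 y

Derivation:
Steps 1,2: C(x = y - 2) vs B(y = y + 3). RACE on y (R-W).
Steps 2,3: same thread (B). No race.
Steps 3,4: B(y = y + 1) vs C(y = y + 5). RACE on y (W-W).
Steps 4,5: same thread (C). No race.
Steps 5,6: C(r=y,w=y) vs A(r=x,w=x). No conflict.
Steps 6,7: same thread (A). No race.
First conflict at steps 1,2.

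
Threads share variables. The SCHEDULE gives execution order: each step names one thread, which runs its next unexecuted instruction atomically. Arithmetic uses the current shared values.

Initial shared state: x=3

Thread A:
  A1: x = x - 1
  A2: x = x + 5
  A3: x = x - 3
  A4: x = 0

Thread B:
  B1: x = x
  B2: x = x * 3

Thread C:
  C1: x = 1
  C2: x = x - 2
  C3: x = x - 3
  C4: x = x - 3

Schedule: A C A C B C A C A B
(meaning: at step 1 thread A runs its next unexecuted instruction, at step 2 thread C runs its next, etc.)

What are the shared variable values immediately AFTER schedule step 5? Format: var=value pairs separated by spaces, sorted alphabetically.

Step 1: thread A executes A1 (x = x - 1). Shared: x=2. PCs: A@1 B@0 C@0
Step 2: thread C executes C1 (x = 1). Shared: x=1. PCs: A@1 B@0 C@1
Step 3: thread A executes A2 (x = x + 5). Shared: x=6. PCs: A@2 B@0 C@1
Step 4: thread C executes C2 (x = x - 2). Shared: x=4. PCs: A@2 B@0 C@2
Step 5: thread B executes B1 (x = x). Shared: x=4. PCs: A@2 B@1 C@2

Answer: x=4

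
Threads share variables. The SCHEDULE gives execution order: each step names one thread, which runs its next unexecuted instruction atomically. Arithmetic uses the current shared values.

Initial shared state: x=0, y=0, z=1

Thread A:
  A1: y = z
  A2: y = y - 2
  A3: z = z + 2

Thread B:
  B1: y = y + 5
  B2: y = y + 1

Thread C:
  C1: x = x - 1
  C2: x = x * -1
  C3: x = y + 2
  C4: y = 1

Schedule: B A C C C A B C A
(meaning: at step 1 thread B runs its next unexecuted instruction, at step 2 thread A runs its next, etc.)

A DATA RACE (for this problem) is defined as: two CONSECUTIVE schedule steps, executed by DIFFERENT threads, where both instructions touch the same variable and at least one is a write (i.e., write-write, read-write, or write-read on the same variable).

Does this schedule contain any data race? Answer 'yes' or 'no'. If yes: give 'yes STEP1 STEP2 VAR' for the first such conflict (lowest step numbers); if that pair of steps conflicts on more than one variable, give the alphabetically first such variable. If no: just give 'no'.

Steps 1,2: B(y = y + 5) vs A(y = z). RACE on y (W-W).
Steps 2,3: A(r=z,w=y) vs C(r=x,w=x). No conflict.
Steps 3,4: same thread (C). No race.
Steps 4,5: same thread (C). No race.
Steps 5,6: C(x = y + 2) vs A(y = y - 2). RACE on y (R-W).
Steps 6,7: A(y = y - 2) vs B(y = y + 1). RACE on y (W-W).
Steps 7,8: B(y = y + 1) vs C(y = 1). RACE on y (W-W).
Steps 8,9: C(r=-,w=y) vs A(r=z,w=z). No conflict.
First conflict at steps 1,2.

Answer: yes 1 2 y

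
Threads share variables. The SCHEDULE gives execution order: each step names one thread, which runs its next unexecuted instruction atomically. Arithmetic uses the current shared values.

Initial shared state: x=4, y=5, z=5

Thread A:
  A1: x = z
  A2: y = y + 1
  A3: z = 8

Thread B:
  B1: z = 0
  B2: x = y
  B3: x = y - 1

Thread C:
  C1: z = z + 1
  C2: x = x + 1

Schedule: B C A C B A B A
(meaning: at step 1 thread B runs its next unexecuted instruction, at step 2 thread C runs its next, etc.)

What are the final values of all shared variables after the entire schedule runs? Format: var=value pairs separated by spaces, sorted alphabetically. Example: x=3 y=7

Answer: x=5 y=6 z=8

Derivation:
Step 1: thread B executes B1 (z = 0). Shared: x=4 y=5 z=0. PCs: A@0 B@1 C@0
Step 2: thread C executes C1 (z = z + 1). Shared: x=4 y=5 z=1. PCs: A@0 B@1 C@1
Step 3: thread A executes A1 (x = z). Shared: x=1 y=5 z=1. PCs: A@1 B@1 C@1
Step 4: thread C executes C2 (x = x + 1). Shared: x=2 y=5 z=1. PCs: A@1 B@1 C@2
Step 5: thread B executes B2 (x = y). Shared: x=5 y=5 z=1. PCs: A@1 B@2 C@2
Step 6: thread A executes A2 (y = y + 1). Shared: x=5 y=6 z=1. PCs: A@2 B@2 C@2
Step 7: thread B executes B3 (x = y - 1). Shared: x=5 y=6 z=1. PCs: A@2 B@3 C@2
Step 8: thread A executes A3 (z = 8). Shared: x=5 y=6 z=8. PCs: A@3 B@3 C@2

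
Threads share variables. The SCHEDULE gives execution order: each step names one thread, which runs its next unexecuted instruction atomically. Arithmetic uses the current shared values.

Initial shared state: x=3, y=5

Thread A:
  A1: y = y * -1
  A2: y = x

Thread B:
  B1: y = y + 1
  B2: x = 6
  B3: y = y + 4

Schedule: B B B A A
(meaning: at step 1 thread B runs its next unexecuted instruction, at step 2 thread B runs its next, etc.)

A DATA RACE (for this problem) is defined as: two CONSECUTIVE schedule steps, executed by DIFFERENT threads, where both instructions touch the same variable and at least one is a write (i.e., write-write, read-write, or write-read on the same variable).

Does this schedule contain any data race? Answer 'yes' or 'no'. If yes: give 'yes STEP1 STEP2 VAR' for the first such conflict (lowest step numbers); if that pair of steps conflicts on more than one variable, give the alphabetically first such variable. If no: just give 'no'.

Steps 1,2: same thread (B). No race.
Steps 2,3: same thread (B). No race.
Steps 3,4: B(y = y + 4) vs A(y = y * -1). RACE on y (W-W).
Steps 4,5: same thread (A). No race.
First conflict at steps 3,4.

Answer: yes 3 4 y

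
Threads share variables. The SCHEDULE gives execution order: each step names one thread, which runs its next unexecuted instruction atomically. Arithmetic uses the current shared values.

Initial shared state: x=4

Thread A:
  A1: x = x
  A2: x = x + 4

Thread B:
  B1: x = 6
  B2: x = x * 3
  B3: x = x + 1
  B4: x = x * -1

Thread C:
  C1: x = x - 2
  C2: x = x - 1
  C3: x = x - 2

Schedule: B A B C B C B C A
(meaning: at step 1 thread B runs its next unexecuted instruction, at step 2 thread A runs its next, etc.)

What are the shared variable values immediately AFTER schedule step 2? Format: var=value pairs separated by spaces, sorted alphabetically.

Step 1: thread B executes B1 (x = 6). Shared: x=6. PCs: A@0 B@1 C@0
Step 2: thread A executes A1 (x = x). Shared: x=6. PCs: A@1 B@1 C@0

Answer: x=6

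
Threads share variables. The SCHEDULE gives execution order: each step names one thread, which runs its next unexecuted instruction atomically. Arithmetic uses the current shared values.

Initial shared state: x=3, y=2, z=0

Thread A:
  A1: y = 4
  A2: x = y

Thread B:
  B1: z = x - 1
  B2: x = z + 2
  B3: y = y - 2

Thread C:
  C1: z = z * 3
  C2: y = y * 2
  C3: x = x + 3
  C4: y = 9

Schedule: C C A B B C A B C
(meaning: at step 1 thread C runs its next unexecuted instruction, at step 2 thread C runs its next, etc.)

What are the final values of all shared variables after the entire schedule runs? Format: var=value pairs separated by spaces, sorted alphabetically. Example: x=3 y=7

Answer: x=4 y=9 z=2

Derivation:
Step 1: thread C executes C1 (z = z * 3). Shared: x=3 y=2 z=0. PCs: A@0 B@0 C@1
Step 2: thread C executes C2 (y = y * 2). Shared: x=3 y=4 z=0. PCs: A@0 B@0 C@2
Step 3: thread A executes A1 (y = 4). Shared: x=3 y=4 z=0. PCs: A@1 B@0 C@2
Step 4: thread B executes B1 (z = x - 1). Shared: x=3 y=4 z=2. PCs: A@1 B@1 C@2
Step 5: thread B executes B2 (x = z + 2). Shared: x=4 y=4 z=2. PCs: A@1 B@2 C@2
Step 6: thread C executes C3 (x = x + 3). Shared: x=7 y=4 z=2. PCs: A@1 B@2 C@3
Step 7: thread A executes A2 (x = y). Shared: x=4 y=4 z=2. PCs: A@2 B@2 C@3
Step 8: thread B executes B3 (y = y - 2). Shared: x=4 y=2 z=2. PCs: A@2 B@3 C@3
Step 9: thread C executes C4 (y = 9). Shared: x=4 y=9 z=2. PCs: A@2 B@3 C@4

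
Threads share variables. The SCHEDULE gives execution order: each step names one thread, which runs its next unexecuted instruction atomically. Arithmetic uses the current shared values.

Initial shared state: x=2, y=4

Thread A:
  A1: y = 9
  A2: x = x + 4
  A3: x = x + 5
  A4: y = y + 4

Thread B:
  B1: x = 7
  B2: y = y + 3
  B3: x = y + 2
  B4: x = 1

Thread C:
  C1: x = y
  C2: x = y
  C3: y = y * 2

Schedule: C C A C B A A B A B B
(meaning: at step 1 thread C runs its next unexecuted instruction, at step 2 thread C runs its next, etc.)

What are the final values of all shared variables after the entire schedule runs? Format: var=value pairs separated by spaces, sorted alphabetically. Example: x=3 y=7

Answer: x=1 y=25

Derivation:
Step 1: thread C executes C1 (x = y). Shared: x=4 y=4. PCs: A@0 B@0 C@1
Step 2: thread C executes C2 (x = y). Shared: x=4 y=4. PCs: A@0 B@0 C@2
Step 3: thread A executes A1 (y = 9). Shared: x=4 y=9. PCs: A@1 B@0 C@2
Step 4: thread C executes C3 (y = y * 2). Shared: x=4 y=18. PCs: A@1 B@0 C@3
Step 5: thread B executes B1 (x = 7). Shared: x=7 y=18. PCs: A@1 B@1 C@3
Step 6: thread A executes A2 (x = x + 4). Shared: x=11 y=18. PCs: A@2 B@1 C@3
Step 7: thread A executes A3 (x = x + 5). Shared: x=16 y=18. PCs: A@3 B@1 C@3
Step 8: thread B executes B2 (y = y + 3). Shared: x=16 y=21. PCs: A@3 B@2 C@3
Step 9: thread A executes A4 (y = y + 4). Shared: x=16 y=25. PCs: A@4 B@2 C@3
Step 10: thread B executes B3 (x = y + 2). Shared: x=27 y=25. PCs: A@4 B@3 C@3
Step 11: thread B executes B4 (x = 1). Shared: x=1 y=25. PCs: A@4 B@4 C@3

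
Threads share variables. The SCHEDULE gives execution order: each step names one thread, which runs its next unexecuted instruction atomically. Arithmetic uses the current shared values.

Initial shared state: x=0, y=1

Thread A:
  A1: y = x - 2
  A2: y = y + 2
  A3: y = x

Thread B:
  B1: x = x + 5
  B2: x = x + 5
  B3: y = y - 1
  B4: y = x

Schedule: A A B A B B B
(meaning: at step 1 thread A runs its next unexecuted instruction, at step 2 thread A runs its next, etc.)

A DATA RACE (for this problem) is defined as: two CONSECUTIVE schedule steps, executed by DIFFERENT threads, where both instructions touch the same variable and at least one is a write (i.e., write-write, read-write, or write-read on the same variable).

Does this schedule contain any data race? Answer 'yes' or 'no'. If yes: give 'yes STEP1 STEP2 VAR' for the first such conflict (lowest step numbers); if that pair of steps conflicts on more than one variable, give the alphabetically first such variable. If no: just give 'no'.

Steps 1,2: same thread (A). No race.
Steps 2,3: A(r=y,w=y) vs B(r=x,w=x). No conflict.
Steps 3,4: B(x = x + 5) vs A(y = x). RACE on x (W-R).
Steps 4,5: A(y = x) vs B(x = x + 5). RACE on x (R-W).
Steps 5,6: same thread (B). No race.
Steps 6,7: same thread (B). No race.
First conflict at steps 3,4.

Answer: yes 3 4 x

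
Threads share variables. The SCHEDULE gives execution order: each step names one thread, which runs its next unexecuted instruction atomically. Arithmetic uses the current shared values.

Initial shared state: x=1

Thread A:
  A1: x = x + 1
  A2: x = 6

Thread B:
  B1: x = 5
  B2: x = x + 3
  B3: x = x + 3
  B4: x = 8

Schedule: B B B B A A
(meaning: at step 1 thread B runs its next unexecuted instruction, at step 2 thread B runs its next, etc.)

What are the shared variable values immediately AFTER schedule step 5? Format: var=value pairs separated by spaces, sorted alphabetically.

Step 1: thread B executes B1 (x = 5). Shared: x=5. PCs: A@0 B@1
Step 2: thread B executes B2 (x = x + 3). Shared: x=8. PCs: A@0 B@2
Step 3: thread B executes B3 (x = x + 3). Shared: x=11. PCs: A@0 B@3
Step 4: thread B executes B4 (x = 8). Shared: x=8. PCs: A@0 B@4
Step 5: thread A executes A1 (x = x + 1). Shared: x=9. PCs: A@1 B@4

Answer: x=9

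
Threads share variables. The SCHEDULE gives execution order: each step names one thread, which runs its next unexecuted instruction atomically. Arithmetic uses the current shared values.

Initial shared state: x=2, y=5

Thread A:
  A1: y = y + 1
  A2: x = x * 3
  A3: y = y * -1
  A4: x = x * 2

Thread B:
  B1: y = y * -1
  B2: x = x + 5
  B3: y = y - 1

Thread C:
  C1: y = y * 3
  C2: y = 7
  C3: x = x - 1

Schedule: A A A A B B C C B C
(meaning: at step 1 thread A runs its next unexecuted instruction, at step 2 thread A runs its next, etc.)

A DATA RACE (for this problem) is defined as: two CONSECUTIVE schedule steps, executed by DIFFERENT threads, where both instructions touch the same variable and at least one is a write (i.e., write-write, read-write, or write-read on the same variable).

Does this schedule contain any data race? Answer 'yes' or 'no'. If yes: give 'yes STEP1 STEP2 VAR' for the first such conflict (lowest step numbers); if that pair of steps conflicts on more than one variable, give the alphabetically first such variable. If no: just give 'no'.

Answer: yes 8 9 y

Derivation:
Steps 1,2: same thread (A). No race.
Steps 2,3: same thread (A). No race.
Steps 3,4: same thread (A). No race.
Steps 4,5: A(r=x,w=x) vs B(r=y,w=y). No conflict.
Steps 5,6: same thread (B). No race.
Steps 6,7: B(r=x,w=x) vs C(r=y,w=y). No conflict.
Steps 7,8: same thread (C). No race.
Steps 8,9: C(y = 7) vs B(y = y - 1). RACE on y (W-W).
Steps 9,10: B(r=y,w=y) vs C(r=x,w=x). No conflict.
First conflict at steps 8,9.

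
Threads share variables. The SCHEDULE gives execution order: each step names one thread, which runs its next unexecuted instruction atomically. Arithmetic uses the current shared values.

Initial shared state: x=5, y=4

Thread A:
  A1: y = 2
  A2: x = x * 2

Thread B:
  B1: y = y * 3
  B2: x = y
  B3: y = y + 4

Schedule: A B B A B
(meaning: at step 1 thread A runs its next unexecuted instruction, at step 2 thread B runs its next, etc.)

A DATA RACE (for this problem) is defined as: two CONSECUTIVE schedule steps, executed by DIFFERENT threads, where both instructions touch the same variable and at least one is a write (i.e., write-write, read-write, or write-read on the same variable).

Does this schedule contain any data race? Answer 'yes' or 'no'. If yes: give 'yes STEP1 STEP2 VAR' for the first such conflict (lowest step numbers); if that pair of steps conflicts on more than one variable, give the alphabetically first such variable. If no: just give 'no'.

Steps 1,2: A(y = 2) vs B(y = y * 3). RACE on y (W-W).
Steps 2,3: same thread (B). No race.
Steps 3,4: B(x = y) vs A(x = x * 2). RACE on x (W-W).
Steps 4,5: A(r=x,w=x) vs B(r=y,w=y). No conflict.
First conflict at steps 1,2.

Answer: yes 1 2 y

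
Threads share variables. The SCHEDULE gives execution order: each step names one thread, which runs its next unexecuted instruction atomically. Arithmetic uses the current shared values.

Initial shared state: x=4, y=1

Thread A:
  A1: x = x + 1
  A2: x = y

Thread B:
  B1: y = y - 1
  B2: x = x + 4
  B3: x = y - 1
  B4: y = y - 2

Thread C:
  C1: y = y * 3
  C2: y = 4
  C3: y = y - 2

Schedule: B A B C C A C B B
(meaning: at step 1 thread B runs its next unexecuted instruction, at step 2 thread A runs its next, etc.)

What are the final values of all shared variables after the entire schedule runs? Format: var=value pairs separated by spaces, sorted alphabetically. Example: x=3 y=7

Step 1: thread B executes B1 (y = y - 1). Shared: x=4 y=0. PCs: A@0 B@1 C@0
Step 2: thread A executes A1 (x = x + 1). Shared: x=5 y=0. PCs: A@1 B@1 C@0
Step 3: thread B executes B2 (x = x + 4). Shared: x=9 y=0. PCs: A@1 B@2 C@0
Step 4: thread C executes C1 (y = y * 3). Shared: x=9 y=0. PCs: A@1 B@2 C@1
Step 5: thread C executes C2 (y = 4). Shared: x=9 y=4. PCs: A@1 B@2 C@2
Step 6: thread A executes A2 (x = y). Shared: x=4 y=4. PCs: A@2 B@2 C@2
Step 7: thread C executes C3 (y = y - 2). Shared: x=4 y=2. PCs: A@2 B@2 C@3
Step 8: thread B executes B3 (x = y - 1). Shared: x=1 y=2. PCs: A@2 B@3 C@3
Step 9: thread B executes B4 (y = y - 2). Shared: x=1 y=0. PCs: A@2 B@4 C@3

Answer: x=1 y=0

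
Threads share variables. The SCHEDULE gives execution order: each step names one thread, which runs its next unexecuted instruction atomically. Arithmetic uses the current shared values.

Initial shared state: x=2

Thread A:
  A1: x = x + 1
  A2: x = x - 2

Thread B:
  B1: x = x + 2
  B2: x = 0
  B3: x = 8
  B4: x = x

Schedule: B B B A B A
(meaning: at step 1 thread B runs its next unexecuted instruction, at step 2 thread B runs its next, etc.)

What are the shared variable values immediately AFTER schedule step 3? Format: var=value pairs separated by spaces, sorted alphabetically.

Step 1: thread B executes B1 (x = x + 2). Shared: x=4. PCs: A@0 B@1
Step 2: thread B executes B2 (x = 0). Shared: x=0. PCs: A@0 B@2
Step 3: thread B executes B3 (x = 8). Shared: x=8. PCs: A@0 B@3

Answer: x=8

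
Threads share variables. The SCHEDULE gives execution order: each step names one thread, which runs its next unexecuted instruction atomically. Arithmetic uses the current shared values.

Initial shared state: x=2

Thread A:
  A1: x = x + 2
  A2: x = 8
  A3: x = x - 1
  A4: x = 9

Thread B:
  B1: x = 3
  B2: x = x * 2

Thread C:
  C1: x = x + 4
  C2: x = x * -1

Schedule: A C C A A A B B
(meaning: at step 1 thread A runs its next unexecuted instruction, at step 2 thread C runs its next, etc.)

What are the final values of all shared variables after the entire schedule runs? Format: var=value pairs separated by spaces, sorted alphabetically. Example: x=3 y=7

Step 1: thread A executes A1 (x = x + 2). Shared: x=4. PCs: A@1 B@0 C@0
Step 2: thread C executes C1 (x = x + 4). Shared: x=8. PCs: A@1 B@0 C@1
Step 3: thread C executes C2 (x = x * -1). Shared: x=-8. PCs: A@1 B@0 C@2
Step 4: thread A executes A2 (x = 8). Shared: x=8. PCs: A@2 B@0 C@2
Step 5: thread A executes A3 (x = x - 1). Shared: x=7. PCs: A@3 B@0 C@2
Step 6: thread A executes A4 (x = 9). Shared: x=9. PCs: A@4 B@0 C@2
Step 7: thread B executes B1 (x = 3). Shared: x=3. PCs: A@4 B@1 C@2
Step 8: thread B executes B2 (x = x * 2). Shared: x=6. PCs: A@4 B@2 C@2

Answer: x=6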